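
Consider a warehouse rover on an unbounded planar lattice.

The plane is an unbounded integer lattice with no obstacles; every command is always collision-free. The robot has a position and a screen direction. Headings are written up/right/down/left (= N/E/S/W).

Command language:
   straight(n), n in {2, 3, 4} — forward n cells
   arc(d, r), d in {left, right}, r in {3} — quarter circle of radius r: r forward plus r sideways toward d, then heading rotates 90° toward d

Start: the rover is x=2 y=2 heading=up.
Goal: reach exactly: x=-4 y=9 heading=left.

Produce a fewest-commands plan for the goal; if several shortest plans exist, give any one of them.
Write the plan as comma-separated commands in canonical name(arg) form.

straight(4), arc(left, 3), straight(3)

begin: x=2 y=2 heading=up
t=1 straight(4) ⇒ x=2 y=6 heading=up
t=2 arc(left, 3) ⇒ x=-1 y=9 heading=left
t=3 straight(3) ⇒ x=-4 y=9 heading=left
no 2-step plan works, so 3 is optimal.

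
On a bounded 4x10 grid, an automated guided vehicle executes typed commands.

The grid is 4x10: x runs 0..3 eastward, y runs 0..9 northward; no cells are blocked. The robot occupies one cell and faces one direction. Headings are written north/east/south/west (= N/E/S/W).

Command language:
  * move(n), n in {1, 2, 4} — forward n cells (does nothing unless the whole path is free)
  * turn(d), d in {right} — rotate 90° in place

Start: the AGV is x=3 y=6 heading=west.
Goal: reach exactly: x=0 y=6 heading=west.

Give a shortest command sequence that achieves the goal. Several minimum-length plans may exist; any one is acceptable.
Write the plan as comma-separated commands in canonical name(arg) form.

move(1), move(2)

from: x=3 y=6 heading=west
[1] after move(1): x=2 y=6 heading=west
[2] after move(2): x=0 y=6 heading=west
nothing shorter than 2 reaches the goal.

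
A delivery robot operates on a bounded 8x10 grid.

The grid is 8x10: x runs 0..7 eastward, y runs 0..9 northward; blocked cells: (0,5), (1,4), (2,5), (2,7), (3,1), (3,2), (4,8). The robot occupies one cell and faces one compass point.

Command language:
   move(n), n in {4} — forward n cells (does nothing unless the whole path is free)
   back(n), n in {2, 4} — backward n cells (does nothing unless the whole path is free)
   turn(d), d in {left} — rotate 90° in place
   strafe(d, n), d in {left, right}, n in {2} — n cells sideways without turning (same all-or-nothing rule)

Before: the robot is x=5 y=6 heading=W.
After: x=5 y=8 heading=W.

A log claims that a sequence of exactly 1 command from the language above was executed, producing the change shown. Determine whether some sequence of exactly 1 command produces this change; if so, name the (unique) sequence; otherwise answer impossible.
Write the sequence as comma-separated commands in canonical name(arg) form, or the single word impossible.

strafe(right, 2)

key: heading stays W — the single command does not turn
from: x=5 y=6 heading=W
t=1 strafe(right, 2) ⇒ x=5 y=8 heading=W
all 6 alternatives checked — unique.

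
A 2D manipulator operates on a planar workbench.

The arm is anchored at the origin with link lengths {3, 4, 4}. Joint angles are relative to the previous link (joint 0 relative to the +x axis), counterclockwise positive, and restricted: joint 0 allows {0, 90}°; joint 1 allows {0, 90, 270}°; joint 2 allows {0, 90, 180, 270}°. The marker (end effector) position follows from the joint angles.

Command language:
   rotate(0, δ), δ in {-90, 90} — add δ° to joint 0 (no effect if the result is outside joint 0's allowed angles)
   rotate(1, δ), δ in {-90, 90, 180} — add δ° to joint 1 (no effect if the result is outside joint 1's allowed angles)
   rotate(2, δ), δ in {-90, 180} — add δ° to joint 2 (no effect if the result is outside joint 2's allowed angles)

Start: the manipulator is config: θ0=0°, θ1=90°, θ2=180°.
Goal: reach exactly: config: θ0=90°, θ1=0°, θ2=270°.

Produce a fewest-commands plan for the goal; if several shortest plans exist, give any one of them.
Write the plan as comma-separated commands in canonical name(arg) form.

start: config: θ0=0°, θ1=90°, θ2=180°
[1] after rotate(0, 90): config: θ0=90°, θ1=90°, θ2=180°
[2] after rotate(2, 180): config: θ0=90°, θ1=90°, θ2=0°
[3] after rotate(1, -90): config: θ0=90°, θ1=0°, θ2=0°
[4] after rotate(2, -90): config: θ0=90°, θ1=0°, θ2=270°
nothing shorter than 4 reaches the goal.

rotate(0, 90), rotate(2, 180), rotate(1, -90), rotate(2, -90)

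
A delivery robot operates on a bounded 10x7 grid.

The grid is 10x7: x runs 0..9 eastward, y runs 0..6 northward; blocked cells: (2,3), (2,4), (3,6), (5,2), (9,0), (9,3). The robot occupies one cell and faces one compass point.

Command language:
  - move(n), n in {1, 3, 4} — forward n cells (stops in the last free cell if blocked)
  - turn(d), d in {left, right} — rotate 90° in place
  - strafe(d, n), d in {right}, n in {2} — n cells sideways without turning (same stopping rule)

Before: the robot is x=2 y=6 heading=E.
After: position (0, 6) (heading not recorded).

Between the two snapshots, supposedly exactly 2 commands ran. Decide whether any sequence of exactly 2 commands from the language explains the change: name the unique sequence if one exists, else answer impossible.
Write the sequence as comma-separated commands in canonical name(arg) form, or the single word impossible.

key: order matters: swapping turn(right) and strafe(right, 2) lands elsewhere
start: x=2 y=6 heading=E
[1] after turn(right): x=2 y=6 heading=S
[2] after strafe(right, 2): x=0 y=6 heading=S
no rival 2-sequence matches.

turn(right), strafe(right, 2)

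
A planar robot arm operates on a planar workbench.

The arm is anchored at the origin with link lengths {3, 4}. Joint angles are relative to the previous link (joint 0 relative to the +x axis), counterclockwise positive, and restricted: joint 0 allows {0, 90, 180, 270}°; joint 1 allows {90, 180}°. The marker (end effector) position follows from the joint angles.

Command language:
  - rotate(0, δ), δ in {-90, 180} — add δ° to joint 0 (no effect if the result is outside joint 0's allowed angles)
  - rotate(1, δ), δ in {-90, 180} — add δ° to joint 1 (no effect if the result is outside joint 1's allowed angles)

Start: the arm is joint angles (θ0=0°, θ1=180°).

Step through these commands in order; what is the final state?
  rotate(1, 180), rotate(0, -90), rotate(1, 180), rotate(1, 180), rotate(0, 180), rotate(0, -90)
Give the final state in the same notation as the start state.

from: joint angles (θ0=0°, θ1=180°)
step 1 (rotate(1, 180)): joint angles (θ0=0°, θ1=180°)
step 2 (rotate(0, -90)): joint angles (θ0=270°, θ1=180°)
step 3 (rotate(1, 180)): joint angles (θ0=270°, θ1=180°)
step 4 (rotate(1, 180)): joint angles (θ0=270°, θ1=180°)
step 5 (rotate(0, 180)): joint angles (θ0=90°, θ1=180°)
step 6 (rotate(0, -90)): joint angles (θ0=0°, θ1=180°)

joint angles (θ0=0°, θ1=180°)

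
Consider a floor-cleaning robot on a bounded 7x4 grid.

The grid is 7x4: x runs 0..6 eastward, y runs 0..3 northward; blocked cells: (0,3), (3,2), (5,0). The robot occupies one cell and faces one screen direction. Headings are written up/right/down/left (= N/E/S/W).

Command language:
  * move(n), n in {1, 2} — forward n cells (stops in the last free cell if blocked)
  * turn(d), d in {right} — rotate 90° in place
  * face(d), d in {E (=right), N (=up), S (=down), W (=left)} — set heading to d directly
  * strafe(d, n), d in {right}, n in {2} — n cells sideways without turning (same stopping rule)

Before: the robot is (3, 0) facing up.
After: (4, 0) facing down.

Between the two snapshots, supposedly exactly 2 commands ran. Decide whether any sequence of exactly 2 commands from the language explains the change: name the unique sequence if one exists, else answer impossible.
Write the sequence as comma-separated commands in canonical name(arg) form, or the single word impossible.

key: position moved to (4,0) AND the heading swung to S — translation plus rotation needed
from: (3, 0) facing up
step 1 (strafe(right, 2)): (4, 0) facing up
step 2 (face(S)): (4, 0) facing down
no other 2-command option fits: unique.

strafe(right, 2), face(S)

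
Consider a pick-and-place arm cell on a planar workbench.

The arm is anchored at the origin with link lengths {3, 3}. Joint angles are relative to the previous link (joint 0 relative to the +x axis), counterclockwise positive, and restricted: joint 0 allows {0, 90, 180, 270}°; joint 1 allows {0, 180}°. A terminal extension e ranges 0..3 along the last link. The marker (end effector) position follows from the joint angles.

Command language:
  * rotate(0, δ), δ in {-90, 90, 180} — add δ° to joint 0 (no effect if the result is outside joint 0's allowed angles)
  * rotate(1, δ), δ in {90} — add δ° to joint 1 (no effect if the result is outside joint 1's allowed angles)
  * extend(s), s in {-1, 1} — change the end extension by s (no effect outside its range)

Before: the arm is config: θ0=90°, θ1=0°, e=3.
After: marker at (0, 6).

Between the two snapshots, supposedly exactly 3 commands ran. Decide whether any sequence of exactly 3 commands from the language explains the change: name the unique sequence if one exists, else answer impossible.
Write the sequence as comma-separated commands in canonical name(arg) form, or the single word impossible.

extend(-1), extend(-1), extend(-1)

initial: config: θ0=90°, θ1=0°, e=3
1. extend(-1) → config: θ0=90°, θ1=0°, e=2
2. extend(-1) → config: θ0=90°, θ1=0°, e=1
3. extend(-1) → config: θ0=90°, θ1=0°, e=0
no rival 3-sequence matches.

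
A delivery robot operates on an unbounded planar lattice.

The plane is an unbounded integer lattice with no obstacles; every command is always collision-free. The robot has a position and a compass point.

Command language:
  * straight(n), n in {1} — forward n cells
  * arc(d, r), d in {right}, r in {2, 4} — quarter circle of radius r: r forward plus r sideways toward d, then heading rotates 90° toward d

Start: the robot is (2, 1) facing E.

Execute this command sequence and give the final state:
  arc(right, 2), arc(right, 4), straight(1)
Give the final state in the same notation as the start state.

initial: (2, 1) facing E
[1] after arc(right, 2): (4, -1) facing S
[2] after arc(right, 4): (0, -5) facing W
[3] after straight(1): (-1, -5) facing W

(-1, -5) facing W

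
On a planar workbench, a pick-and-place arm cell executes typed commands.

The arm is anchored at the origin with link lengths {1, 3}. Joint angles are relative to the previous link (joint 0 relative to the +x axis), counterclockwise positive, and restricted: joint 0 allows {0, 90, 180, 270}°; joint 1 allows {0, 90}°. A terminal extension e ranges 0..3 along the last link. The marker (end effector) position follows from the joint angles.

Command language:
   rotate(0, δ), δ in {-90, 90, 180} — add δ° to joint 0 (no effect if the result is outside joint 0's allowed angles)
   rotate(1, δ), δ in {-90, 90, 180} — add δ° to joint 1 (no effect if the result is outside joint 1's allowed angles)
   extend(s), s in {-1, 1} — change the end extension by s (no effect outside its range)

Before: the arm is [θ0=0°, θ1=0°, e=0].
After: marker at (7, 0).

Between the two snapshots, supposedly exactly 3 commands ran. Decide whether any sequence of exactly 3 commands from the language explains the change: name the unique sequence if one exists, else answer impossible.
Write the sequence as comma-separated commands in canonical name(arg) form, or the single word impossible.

t0: [θ0=0°, θ1=0°, e=0]
1. extend(1) → [θ0=0°, θ1=0°, e=1]
2. extend(1) → [θ0=0°, θ1=0°, e=2]
3. extend(1) → [θ0=0°, θ1=0°, e=3]
no rival 3-sequence matches.

extend(1), extend(1), extend(1)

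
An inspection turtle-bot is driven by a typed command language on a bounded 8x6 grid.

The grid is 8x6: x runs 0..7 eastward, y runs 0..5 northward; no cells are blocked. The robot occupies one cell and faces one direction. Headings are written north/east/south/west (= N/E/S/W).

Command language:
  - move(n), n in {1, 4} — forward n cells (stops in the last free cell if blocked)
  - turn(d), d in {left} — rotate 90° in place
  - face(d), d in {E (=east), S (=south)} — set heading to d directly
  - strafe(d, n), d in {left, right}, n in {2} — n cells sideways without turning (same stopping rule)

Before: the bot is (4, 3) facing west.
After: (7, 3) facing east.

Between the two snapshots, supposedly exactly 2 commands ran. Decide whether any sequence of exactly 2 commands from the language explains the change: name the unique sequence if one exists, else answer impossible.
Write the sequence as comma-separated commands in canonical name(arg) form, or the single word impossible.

key: order matters: swapping face(E) and move(4) lands elsewhere
initial: (4, 3) facing west
step 1 (face(E)): (4, 3) facing east
step 2 (move(4)): (7, 3) facing east
no other 2-command option fits: unique.

face(E), move(4)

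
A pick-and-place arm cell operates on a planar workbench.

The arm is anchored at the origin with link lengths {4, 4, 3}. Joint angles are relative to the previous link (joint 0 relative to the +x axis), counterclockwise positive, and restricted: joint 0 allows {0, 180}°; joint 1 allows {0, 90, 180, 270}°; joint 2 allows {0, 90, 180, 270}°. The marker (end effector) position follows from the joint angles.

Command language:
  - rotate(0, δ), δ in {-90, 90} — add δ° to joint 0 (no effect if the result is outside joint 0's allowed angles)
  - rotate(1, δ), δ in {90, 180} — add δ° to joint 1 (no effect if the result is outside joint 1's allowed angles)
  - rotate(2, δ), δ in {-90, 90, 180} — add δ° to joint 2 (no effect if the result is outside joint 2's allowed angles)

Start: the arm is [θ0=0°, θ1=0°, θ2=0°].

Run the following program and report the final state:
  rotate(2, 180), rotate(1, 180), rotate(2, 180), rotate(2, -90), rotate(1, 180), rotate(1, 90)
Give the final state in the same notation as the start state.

[θ0=0°, θ1=90°, θ2=270°]

start: [θ0=0°, θ1=0°, θ2=0°]
[1] after rotate(2, 180): [θ0=0°, θ1=0°, θ2=180°]
[2] after rotate(1, 180): [θ0=0°, θ1=180°, θ2=180°]
[3] after rotate(2, 180): [θ0=0°, θ1=180°, θ2=0°]
[4] after rotate(2, -90): [θ0=0°, θ1=180°, θ2=270°]
[5] after rotate(1, 180): [θ0=0°, θ1=0°, θ2=270°]
[6] after rotate(1, 90): [θ0=0°, θ1=90°, θ2=270°]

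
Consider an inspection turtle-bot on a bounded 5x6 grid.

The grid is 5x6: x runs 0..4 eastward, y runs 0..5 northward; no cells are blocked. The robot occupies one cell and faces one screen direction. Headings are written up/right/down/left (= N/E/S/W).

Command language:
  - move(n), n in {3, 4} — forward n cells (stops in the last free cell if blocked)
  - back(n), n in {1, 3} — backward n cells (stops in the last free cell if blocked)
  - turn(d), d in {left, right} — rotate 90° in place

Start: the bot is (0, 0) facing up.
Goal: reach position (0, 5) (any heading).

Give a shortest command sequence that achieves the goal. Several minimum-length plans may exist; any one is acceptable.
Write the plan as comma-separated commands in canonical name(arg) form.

begin: (0, 0) facing up
t=1 move(4) ⇒ (0, 4) facing up
t=2 move(4) ⇒ (0, 5) facing up
nothing shorter than 2 reaches the goal.

move(4), move(4)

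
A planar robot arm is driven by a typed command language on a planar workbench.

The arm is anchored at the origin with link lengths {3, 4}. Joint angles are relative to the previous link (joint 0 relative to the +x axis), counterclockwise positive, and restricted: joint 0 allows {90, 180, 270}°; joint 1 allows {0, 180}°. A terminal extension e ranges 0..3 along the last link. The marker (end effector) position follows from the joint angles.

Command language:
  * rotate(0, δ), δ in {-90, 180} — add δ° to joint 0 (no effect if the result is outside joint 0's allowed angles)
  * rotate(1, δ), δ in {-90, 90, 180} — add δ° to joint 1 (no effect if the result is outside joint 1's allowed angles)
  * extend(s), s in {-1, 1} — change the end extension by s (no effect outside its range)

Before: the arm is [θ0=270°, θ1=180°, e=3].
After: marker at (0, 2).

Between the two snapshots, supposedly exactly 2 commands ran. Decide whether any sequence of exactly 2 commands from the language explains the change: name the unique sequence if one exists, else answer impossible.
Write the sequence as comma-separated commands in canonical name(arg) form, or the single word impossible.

extend(-1), extend(-1)

t0: [θ0=270°, θ1=180°, e=3]
[1] after extend(-1): [θ0=270°, θ1=180°, e=2]
[2] after extend(-1): [θ0=270°, θ1=180°, e=1]
uniquely the one of 49 2-step routes that fits.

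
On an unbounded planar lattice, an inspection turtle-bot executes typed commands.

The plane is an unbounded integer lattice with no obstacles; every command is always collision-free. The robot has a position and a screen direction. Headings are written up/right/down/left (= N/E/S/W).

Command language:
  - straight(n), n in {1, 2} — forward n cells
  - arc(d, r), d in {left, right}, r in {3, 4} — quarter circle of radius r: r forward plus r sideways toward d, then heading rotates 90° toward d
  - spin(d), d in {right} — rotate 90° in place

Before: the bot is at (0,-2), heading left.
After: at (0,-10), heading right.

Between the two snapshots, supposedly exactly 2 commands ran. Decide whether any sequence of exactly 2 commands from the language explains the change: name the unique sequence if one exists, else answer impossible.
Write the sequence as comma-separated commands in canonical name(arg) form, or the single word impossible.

arc(left, 4), arc(left, 4)

key: position moved to (0,-10) AND the heading swung to E — translation plus rotation needed
begin: at (0,-2), heading left
[1] after arc(left, 4): at (-4,-6), heading down
[2] after arc(left, 4): at (0,-10), heading right
no other 2-command option fits: unique.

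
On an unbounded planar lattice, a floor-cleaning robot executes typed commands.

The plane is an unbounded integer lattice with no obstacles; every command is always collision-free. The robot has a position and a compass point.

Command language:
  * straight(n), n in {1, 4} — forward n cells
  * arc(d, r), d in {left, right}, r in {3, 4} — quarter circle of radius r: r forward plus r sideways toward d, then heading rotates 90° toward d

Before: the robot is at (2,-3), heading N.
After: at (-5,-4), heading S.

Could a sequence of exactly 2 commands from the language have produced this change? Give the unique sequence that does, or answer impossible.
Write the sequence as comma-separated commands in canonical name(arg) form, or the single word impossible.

key: position moved to (-5,-4) AND the heading swung to S — translation plus rotation needed
from: at (2,-3), heading N
t=1 arc(left, 3) ⇒ at (-1,0), heading W
t=2 arc(left, 4) ⇒ at (-5,-4), heading S
no rival 2-sequence matches.

arc(left, 3), arc(left, 4)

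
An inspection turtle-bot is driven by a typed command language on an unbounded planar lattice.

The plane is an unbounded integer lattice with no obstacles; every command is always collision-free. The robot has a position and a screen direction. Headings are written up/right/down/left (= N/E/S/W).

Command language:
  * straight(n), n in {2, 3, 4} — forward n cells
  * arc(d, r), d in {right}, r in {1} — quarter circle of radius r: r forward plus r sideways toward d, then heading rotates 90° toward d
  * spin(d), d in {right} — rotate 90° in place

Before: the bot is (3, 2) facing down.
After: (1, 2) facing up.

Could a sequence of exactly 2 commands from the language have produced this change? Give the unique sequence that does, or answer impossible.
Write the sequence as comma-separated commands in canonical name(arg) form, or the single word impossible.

key: cell and facing (now N) both changed — the 2 commands mix motion and turning
from: (3, 2) facing down
t=1 arc(right, 1) ⇒ (2, 1) facing left
t=2 arc(right, 1) ⇒ (1, 2) facing up
no rival 2-sequence matches.

arc(right, 1), arc(right, 1)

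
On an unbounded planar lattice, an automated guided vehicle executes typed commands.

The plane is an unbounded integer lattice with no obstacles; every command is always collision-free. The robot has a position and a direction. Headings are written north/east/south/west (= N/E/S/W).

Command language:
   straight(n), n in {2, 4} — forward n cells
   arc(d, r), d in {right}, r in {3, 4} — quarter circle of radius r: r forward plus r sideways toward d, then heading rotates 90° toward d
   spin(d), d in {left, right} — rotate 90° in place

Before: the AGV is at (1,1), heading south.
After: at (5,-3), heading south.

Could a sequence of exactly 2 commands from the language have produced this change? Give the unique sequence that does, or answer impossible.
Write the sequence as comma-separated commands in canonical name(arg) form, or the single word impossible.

key: still facing S at the end — net rotation zero over 2 steps
from: at (1,1), heading south
[1] after spin(left): at (1,1), heading east
[2] after arc(right, 4): at (5,-3), heading south
no rival 2-sequence matches.

spin(left), arc(right, 4)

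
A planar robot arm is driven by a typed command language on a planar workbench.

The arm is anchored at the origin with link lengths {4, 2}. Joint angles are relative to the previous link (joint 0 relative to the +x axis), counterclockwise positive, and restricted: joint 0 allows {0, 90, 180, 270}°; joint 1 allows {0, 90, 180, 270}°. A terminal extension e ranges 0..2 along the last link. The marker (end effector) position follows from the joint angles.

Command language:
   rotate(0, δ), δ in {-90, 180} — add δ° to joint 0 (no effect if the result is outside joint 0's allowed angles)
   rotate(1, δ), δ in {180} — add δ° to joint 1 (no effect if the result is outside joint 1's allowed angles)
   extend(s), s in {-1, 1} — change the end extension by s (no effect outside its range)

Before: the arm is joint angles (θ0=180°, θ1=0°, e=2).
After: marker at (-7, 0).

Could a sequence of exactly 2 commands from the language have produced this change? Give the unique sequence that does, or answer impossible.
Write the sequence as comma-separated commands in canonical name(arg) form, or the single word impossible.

extend(1), extend(-1)

key: running extend(-1) before extend(1) would end elsewhere — order is forced
start: joint angles (θ0=180°, θ1=0°, e=2)
[1] after extend(1): joint angles (θ0=180°, θ1=0°, e=2)
[2] after extend(-1): joint angles (θ0=180°, θ1=0°, e=1)
uniquely the one of 25 2-step routes that fits.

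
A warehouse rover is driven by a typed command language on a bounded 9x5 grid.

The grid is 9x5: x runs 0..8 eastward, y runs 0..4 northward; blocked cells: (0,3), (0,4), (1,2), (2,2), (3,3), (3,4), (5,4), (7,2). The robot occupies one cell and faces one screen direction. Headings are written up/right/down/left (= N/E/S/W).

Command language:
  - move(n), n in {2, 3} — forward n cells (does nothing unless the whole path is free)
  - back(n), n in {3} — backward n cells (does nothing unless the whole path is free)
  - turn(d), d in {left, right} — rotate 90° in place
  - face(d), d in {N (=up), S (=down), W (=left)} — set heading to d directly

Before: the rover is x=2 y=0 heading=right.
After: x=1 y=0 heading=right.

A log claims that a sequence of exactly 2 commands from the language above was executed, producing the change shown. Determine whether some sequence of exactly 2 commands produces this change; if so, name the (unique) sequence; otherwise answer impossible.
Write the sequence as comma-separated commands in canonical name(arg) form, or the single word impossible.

move(2), back(3)

key: heading stays E — no command in the sequence turns
t0: x=2 y=0 heading=right
step 1 (move(2)): x=4 y=0 heading=right
step 2 (back(3)): x=1 y=0 heading=right
all 64 alternatives checked — unique.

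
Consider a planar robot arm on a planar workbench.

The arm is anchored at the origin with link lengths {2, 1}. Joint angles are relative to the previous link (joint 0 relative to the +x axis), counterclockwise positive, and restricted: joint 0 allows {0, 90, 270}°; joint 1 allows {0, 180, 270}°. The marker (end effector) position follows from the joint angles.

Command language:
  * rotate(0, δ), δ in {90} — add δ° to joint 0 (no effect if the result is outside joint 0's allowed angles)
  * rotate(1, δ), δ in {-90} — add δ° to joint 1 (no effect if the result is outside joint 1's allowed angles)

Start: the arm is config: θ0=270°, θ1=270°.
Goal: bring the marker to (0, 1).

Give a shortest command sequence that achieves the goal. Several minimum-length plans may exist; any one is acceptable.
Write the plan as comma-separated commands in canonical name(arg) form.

t0: config: θ0=270°, θ1=270°
t=1 rotate(0, 90) ⇒ config: θ0=0°, θ1=270°
t=2 rotate(0, 90) ⇒ config: θ0=90°, θ1=270°
t=3 rotate(1, -90) ⇒ config: θ0=90°, θ1=180°
nothing shorter than 3 reaches the goal.

rotate(0, 90), rotate(0, 90), rotate(1, -90)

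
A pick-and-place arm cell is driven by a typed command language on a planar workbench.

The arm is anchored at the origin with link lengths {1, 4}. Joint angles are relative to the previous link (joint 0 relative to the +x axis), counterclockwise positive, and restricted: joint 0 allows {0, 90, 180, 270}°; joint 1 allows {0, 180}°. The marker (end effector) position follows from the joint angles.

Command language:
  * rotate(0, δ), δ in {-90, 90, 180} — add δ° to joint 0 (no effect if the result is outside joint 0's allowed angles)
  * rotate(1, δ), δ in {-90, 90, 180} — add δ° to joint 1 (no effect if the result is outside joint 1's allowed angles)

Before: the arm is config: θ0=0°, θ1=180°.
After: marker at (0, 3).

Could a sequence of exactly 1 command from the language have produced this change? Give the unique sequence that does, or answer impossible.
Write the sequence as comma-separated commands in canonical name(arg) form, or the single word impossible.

from: config: θ0=0°, θ1=180°
step 1 (rotate(0, -90)): config: θ0=270°, θ1=180°
no other 1-command option fits: unique.

rotate(0, -90)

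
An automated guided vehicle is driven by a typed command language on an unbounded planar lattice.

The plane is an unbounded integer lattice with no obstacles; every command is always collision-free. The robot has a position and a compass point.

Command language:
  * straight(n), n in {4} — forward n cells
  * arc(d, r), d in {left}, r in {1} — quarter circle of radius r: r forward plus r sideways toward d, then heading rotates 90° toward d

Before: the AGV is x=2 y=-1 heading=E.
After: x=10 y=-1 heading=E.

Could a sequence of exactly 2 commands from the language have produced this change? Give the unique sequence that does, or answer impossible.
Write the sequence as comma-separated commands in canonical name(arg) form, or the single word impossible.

straight(4), straight(4)

key: still facing E at the end — nothing in the sequence rotates
from: x=2 y=-1 heading=E
1. straight(4) → x=6 y=-1 heading=E
2. straight(4) → x=10 y=-1 heading=E
all 4 alternatives checked — unique.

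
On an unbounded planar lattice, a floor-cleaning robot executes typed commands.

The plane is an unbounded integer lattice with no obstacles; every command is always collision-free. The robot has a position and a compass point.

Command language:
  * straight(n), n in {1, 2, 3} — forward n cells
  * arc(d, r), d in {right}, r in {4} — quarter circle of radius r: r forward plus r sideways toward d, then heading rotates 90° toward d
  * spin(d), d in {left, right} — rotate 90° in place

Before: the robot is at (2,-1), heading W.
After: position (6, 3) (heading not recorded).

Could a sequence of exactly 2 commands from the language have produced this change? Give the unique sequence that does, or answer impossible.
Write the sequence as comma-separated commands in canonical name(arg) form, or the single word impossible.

key: running arc(right, 4) before spin(right) would end elsewhere — order is forced
initial: at (2,-1), heading W
t=1 spin(right) ⇒ at (2,-1), heading N
t=2 arc(right, 4) ⇒ at (6,3), heading E
no rival 2-sequence matches.

spin(right), arc(right, 4)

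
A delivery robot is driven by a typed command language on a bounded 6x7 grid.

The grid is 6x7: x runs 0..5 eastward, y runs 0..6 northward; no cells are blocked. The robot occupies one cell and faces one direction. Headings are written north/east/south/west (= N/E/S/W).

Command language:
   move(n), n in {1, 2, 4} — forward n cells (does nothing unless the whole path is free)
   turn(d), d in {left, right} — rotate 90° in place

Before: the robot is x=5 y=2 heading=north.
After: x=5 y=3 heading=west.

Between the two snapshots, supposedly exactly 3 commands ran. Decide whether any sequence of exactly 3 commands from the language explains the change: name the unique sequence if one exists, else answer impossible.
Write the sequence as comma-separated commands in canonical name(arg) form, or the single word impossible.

key: cell and facing (now W) both changed — the 3 commands mix motion and turning
from: x=5 y=2 heading=north
step 1 (move(1)): x=5 y=3 heading=north
step 2 (move(4)): x=5 y=3 heading=north
step 3 (turn(left)): x=5 y=3 heading=west
all 125 alternatives checked — unique.

move(1), move(4), turn(left)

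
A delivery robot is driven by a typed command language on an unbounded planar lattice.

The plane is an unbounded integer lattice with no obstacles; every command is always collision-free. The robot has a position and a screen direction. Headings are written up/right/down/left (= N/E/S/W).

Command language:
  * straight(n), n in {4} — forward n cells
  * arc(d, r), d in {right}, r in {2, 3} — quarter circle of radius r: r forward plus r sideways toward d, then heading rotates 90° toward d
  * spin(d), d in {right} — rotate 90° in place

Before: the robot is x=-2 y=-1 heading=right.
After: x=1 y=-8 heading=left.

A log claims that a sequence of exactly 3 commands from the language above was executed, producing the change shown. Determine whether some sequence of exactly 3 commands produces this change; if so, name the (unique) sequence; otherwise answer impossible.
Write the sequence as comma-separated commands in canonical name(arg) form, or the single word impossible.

arc(right, 3), straight(4), spin(right)

key: position moved to (1,-8) AND the heading swung to W — translation plus rotation needed
t0: x=-2 y=-1 heading=right
1. arc(right, 3) → x=1 y=-4 heading=down
2. straight(4) → x=1 y=-8 heading=down
3. spin(right) → x=1 y=-8 heading=left
uniquely the one of 64 3-step routes that fits.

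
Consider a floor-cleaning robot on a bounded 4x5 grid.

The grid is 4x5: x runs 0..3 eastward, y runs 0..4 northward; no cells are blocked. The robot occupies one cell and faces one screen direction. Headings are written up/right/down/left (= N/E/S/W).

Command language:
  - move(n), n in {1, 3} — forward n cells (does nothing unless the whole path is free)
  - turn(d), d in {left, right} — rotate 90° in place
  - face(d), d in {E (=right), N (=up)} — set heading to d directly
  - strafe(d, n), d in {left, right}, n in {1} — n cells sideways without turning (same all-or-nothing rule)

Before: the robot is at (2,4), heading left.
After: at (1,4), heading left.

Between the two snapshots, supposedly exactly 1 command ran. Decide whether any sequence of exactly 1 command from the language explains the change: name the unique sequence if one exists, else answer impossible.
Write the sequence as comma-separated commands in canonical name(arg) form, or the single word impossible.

key: heading stays W — the single command does not turn
from: at (2,4), heading left
1. move(1) → at (1,4), heading left
uniquely the one of 8 1-step routes that fits.

move(1)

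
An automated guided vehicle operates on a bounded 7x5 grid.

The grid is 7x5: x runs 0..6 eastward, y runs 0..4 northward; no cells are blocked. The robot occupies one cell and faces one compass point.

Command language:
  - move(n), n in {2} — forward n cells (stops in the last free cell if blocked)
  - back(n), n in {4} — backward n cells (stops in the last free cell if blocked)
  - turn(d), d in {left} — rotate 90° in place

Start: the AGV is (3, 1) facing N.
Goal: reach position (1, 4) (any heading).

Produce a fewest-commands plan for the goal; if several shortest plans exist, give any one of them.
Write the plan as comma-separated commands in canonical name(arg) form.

turn(left), move(2), turn(left), back(4)

from: (3, 1) facing N
[1] after turn(left): (3, 1) facing W
[2] after move(2): (1, 1) facing W
[3] after turn(left): (1, 1) facing S
[4] after back(4): (1, 4) facing S
no 3-step plan works, so 4 is optimal.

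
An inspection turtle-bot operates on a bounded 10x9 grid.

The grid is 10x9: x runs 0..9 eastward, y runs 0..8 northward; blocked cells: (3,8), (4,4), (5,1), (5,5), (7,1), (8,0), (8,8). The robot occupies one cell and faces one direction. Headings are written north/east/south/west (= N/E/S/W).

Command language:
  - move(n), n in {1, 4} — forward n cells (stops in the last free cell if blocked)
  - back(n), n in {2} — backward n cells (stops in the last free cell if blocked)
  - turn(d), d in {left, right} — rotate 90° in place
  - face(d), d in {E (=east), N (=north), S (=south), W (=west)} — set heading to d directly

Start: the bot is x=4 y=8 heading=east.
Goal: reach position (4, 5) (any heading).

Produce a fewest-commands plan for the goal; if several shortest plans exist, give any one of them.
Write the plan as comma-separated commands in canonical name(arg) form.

turn(right), move(4)

start: x=4 y=8 heading=east
[1] after turn(right): x=4 y=8 heading=south
[2] after move(4): x=4 y=5 heading=south
no 1-step plan works, so 2 is optimal.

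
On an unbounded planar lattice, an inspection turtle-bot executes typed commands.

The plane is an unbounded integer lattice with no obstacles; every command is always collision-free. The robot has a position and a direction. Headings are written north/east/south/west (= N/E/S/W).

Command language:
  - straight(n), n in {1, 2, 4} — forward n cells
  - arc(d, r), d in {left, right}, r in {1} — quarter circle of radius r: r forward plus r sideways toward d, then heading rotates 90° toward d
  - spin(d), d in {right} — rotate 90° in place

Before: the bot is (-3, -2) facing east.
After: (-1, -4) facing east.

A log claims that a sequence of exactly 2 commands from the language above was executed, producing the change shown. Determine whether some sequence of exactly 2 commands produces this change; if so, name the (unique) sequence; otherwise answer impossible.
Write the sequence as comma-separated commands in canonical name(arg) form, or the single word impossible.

arc(right, 1), arc(left, 1)

key: running arc(left, 1) before arc(right, 1) would end elsewhere — order is forced
from: (-3, -2) facing east
t=1 arc(right, 1) ⇒ (-2, -3) facing south
t=2 arc(left, 1) ⇒ (-1, -4) facing east
no other 2-command option fits: unique.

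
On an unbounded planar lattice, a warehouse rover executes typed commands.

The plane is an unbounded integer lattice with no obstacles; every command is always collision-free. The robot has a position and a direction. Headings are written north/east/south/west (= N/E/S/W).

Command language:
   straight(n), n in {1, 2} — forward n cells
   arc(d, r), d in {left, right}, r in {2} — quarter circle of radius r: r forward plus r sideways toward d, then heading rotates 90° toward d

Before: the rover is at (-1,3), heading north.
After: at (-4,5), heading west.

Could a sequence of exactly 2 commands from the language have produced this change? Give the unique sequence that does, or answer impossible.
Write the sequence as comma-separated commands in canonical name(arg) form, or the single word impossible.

key: cell and facing (now W) both changed — the 2 commands mix motion and turning
start: at (-1,3), heading north
t=1 arc(left, 2) ⇒ at (-3,5), heading west
t=2 straight(1) ⇒ at (-4,5), heading west
no other 2-command option fits: unique.

arc(left, 2), straight(1)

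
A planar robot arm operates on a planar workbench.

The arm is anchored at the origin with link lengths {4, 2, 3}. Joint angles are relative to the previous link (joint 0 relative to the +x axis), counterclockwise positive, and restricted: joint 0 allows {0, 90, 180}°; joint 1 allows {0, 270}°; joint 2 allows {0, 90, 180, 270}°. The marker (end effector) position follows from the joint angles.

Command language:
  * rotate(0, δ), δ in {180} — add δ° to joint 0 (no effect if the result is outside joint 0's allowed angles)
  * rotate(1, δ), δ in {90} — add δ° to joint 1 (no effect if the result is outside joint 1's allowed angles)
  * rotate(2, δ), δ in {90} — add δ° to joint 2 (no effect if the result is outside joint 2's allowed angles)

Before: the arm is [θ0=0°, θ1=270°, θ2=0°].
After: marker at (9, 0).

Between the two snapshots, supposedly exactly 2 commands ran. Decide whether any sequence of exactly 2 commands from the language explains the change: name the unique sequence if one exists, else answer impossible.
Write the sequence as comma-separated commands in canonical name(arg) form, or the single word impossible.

rotate(1, 90), rotate(1, 90)

begin: [θ0=0°, θ1=270°, θ2=0°]
step 1 (rotate(1, 90)): [θ0=0°, θ1=0°, θ2=0°]
step 2 (rotate(1, 90)): [θ0=0°, θ1=0°, θ2=0°]
uniquely the one of 9 2-step routes that fits.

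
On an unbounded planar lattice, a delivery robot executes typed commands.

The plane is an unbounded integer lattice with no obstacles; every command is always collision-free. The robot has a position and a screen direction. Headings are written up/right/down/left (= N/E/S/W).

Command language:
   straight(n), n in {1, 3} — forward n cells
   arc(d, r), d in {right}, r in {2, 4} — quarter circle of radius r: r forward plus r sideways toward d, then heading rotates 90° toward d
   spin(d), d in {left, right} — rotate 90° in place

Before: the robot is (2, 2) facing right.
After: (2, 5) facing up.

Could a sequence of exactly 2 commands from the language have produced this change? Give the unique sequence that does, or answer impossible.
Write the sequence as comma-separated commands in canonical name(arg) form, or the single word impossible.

spin(left), straight(3)

key: order matters: swapping spin(left) and straight(3) lands elsewhere
t0: (2, 2) facing right
1. spin(left) → (2, 2) facing up
2. straight(3) → (2, 5) facing up
no other 2-command option fits: unique.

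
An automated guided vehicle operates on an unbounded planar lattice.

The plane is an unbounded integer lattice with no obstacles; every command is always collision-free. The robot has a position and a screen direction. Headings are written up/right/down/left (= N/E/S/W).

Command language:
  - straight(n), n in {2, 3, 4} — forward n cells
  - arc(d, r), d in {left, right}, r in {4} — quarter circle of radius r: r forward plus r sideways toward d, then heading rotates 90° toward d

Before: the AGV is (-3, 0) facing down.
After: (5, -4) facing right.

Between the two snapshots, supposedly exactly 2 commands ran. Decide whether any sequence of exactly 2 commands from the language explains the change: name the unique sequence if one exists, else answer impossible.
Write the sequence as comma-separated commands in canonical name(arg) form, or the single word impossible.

key: order matters: swapping arc(left, 4) and straight(4) lands elsewhere
initial: (-3, 0) facing down
1. arc(left, 4) → (1, -4) facing right
2. straight(4) → (5, -4) facing right
no rival 2-sequence matches.

arc(left, 4), straight(4)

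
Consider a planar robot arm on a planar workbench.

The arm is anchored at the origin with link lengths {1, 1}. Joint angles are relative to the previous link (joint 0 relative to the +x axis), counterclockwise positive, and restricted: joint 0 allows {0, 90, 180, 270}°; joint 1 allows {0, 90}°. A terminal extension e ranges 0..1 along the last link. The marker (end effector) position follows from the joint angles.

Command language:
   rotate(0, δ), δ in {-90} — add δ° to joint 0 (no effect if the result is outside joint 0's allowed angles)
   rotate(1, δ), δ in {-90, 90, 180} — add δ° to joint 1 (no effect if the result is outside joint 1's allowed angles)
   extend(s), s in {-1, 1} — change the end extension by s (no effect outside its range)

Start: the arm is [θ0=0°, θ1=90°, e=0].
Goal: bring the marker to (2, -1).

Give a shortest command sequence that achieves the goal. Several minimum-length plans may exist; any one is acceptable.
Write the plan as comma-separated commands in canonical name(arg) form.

extend(1), rotate(0, -90)

t0: [θ0=0°, θ1=90°, e=0]
step 1 (extend(1)): [θ0=0°, θ1=90°, e=1]
step 2 (rotate(0, -90)): [θ0=270°, θ1=90°, e=1]
shorter routes all fall short; 2 is best.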